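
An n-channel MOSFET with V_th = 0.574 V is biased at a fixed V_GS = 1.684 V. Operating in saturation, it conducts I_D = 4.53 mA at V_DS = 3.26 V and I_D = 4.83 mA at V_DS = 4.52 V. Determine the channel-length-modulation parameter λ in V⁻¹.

λ = 0.0634 V⁻¹

With V_GS fixed, I_D ∝ (1 + λ V_DS) in saturation, so I_D2/I_D1 = (1 + λ V_DS2)/(1 + λ V_DS1).
4.83/4.53 = 1.066 = (1 + 4.52 λ)/(1 + 3.26 λ).
Solving: λ (I_D1 V_DS2 − I_D2 V_DS1) = I_D2 − I_D1, so λ = (4.83 − 4.53) / (4.53 × 4.52 − 4.83 × 3.26) = 0.3 / 4.73 = 0.0634 V⁻¹.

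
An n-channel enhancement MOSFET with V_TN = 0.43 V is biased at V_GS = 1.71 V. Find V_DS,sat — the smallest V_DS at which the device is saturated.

The boundary between triode and saturation is V_DS = V_GS − V_TN = V_ov.
V_ov = 1.71 − 0.43 = 1.28 V.

V_DS,sat = 1.28 V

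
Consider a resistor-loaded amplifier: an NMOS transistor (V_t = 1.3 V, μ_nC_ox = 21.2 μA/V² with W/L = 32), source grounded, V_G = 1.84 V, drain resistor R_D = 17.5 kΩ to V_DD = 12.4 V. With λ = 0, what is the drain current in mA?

V_GS = V_G = 1.84 V, so V_ov = 1.84 − 1.3 = 0.54 V.
k_n = μ_nC_ox · (W/L) = 0.6784 mA/V².
Assume saturation: I_D = ½ k_n V_ov² = 0.5 × 0.6784 × 0.54² = 0.0989 mA, giving V_DS = V_DD − I_D R_D = 12.4 − 0.0989 × 17.5 = 10.7 V.
V_DS = 10.7 V ≥ V_ov = 0.54 V, confirming saturation.

I_D = 0.0989 mA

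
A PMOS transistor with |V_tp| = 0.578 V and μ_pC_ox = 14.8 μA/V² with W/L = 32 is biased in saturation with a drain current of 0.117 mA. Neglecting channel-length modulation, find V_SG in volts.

V_SG = 1.28 V

k_p = μ_pC_ox · (W/L) = 0.4736 mA/V².
In saturation I_D = ½ k_p (V_SG − |V_tp|)², so V_SG − |V_tp| = √(2 I_D / k_p) = √(2 × 0.117 / 0.4736) = 0.703 V.
V_SG = 0.578 + 0.703 = 1.28 V.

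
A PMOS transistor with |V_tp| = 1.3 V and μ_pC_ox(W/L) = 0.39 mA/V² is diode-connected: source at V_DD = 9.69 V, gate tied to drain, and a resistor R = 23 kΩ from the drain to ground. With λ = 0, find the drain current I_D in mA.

With gate tied to drain, V_SG = V_SD ≥ V_SG − |V_tp|, so the device is in saturation.
KCL at the drain: ½ k_p (V_SG − |V_tp|)² = (V_DD − V_SG)/R.
Let x = V_SG − 1.3. Then 4.49 x² + x − 8.39 = 0, giving x = 1.26 V (positive root), so V_SG = 2.56 V.
I_D = (V_DD − V_SG)/R = (9.69 − 2.56) / 23 = 0.31 mA.

I_D = 0.310 mA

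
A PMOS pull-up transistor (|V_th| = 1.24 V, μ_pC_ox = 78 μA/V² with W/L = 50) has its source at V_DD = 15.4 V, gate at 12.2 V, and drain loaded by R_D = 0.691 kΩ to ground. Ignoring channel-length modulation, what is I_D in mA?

V_SG = V_DD − V_G = 15.4 − 12.2 = 3.2 V, so V_ov = 3.2 − 1.24 = 1.96 V.
k_p = μ_pC_ox · (W/L) = 3.9 mA/V².
Assume saturation: I_D = ½ k_p V_ov² = 0.5 × 3.9 × 1.96² = 7.49 mA, giving V_SD = V_DD − I_D R_D = 15.4 − 7.49 × 0.691 = 10.2 V.
V_SD = 10.2 V ≥ V_ov = 1.96 V, confirming saturation.

I_D = 7.49 mA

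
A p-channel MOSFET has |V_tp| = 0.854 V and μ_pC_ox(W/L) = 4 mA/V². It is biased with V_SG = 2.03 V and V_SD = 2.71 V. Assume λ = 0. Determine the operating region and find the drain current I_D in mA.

Saturation; I_D = 2.77 mA

V_ov = V_SG − |V_tp| = 2.03 − 0.854 = 1.18 V.
Since V_SD = 2.71 V ≥ V_ov = 1.18 V, the device is in saturation.
I_D = ½ k_p V_ov² = 0.5 × 4 × 1.18² = 2.77 mA.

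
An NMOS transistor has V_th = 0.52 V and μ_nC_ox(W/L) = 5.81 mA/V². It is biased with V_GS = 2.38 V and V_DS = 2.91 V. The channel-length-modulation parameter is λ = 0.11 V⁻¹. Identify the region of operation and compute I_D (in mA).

V_ov = V_GS − V_th = 2.38 − 0.52 = 1.86 V.
Since V_DS = 2.91 V ≥ V_ov = 1.86 V, the device is in saturation.
I_D = ½ k_n V_ov² (1 + λ V_DS) = 0.5 × 5.81 × 1.86² × (1 + 0.11 × 2.91) = 13.3 mA.

Saturation; I_D = 13.3 mA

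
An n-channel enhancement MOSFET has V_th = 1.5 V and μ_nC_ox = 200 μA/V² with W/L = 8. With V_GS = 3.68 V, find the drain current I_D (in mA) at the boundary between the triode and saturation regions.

At the boundary V_DS = V_ov = V_GS − V_th = 3.68 − 1.5 = 2.18 V.
k_n = μ_nC_ox · (W/L) = 1.6 mA/V².
I_D = ½ k_n V_ov² = 0.5 × 1.6 × 2.18² = 3.8 mA.

I_D = 3.80 mA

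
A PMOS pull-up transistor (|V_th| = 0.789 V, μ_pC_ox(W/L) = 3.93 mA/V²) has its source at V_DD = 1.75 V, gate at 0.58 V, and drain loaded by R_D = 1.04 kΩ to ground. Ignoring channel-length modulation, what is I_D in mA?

V_SG = V_DD − V_G = 1.75 − 0.58 = 1.17 V, so V_ov = 1.17 − 0.789 = 0.381 V.
Assume saturation: I_D = ½ k_p V_ov² = 0.5 × 3.93 × 0.381² = 0.285 mA, giving V_SD = V_DD − I_D R_D = 1.75 − 0.285 × 1.04 = 1.45 V.
V_SD = 1.45 V ≥ V_ov = 0.381 V, confirming saturation.

I_D = 0.285 mA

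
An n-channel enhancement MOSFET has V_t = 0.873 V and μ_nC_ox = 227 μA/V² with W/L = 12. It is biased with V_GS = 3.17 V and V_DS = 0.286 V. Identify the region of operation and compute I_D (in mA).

Triode; I_D = 1.68 mA

k_n = μ_nC_ox · (W/L) = 2.724 mA/V².
V_ov = V_GS − V_t = 3.17 − 0.873 = 2.3 V.
Since V_DS = 0.286 V < V_ov = 2.3 V, the device is in the triode region.
I_D = k_n [V_ov · V_DS − ½ V_DS²] = 2.724 × [2.3 × 0.286 − 0.5 × 0.286²] = 1.68 mA.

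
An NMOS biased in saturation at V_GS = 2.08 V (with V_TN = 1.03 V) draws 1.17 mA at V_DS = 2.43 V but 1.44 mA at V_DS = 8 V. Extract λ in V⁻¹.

With V_GS fixed, I_D ∝ (1 + λ V_DS) in saturation, so I_D2/I_D1 = (1 + λ V_DS2)/(1 + λ V_DS1).
1.44/1.17 = 1.231 = (1 + 8 λ)/(1 + 2.43 λ).
Solving: λ (I_D1 V_DS2 − I_D2 V_DS1) = I_D2 − I_D1, so λ = (1.44 − 1.17) / (1.17 × 8 − 1.44 × 2.43) = 0.27 / 5.86 = 0.0461 V⁻¹.

λ = 0.0461 V⁻¹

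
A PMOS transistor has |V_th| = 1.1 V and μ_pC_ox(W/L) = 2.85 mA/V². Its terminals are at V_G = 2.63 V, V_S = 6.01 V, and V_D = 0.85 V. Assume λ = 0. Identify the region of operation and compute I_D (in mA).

V_SG = V_S − V_G = 6.01 − 2.63 = 3.38 V; V_SD = V_S − V_D = 6.01 − 0.85 = 5.16 V.
V_ov = V_SG − |V_th| = 3.38 − 1.1 = 2.28 V.
Since V_SD = 5.16 V ≥ V_ov = 2.28 V, the device is in saturation.
I_D = ½ k_p V_ov² = 0.5 × 2.85 × 2.28² = 7.41 mA.

Saturation; I_D = 7.41 mA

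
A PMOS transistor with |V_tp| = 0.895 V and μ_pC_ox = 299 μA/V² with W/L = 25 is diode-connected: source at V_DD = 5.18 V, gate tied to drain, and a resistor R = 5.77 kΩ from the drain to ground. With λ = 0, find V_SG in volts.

With gate tied to drain, V_SG = V_SD ≥ V_SG − |V_tp|, so the device is in saturation.
k_p = μ_pC_ox · (W/L) = 7.475 mA/V².
KCL at the drain: ½ k_p (V_SG − |V_tp|)² = (V_DD − V_SG)/R.
Let x = V_SG − 0.895. Then 21.6 x² + x − 4.285 = 0, giving x = 0.423 V (positive root), so V_SG = 1.32 V.
I_D = (V_DD − V_SG)/R = (5.18 − 1.32) / 5.77 = 0.669 mA.

V_SG = 1.32 V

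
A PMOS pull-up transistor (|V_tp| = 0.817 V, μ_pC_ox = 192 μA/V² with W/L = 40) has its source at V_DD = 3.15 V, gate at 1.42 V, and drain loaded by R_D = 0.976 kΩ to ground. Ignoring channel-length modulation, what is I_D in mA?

V_SG = V_DD − V_G = 3.15 − 1.42 = 1.73 V, so V_ov = 1.73 − 0.817 = 0.913 V.
k_p = μ_pC_ox · (W/L) = 7.68 mA/V².
Assume saturation: I_D = ½ k_p V_ov² = 0.5 × 7.68 × 0.913² = 3.2 mA, giving V_SD = V_DD − I_D R_D = 3.15 − 3.2 × 0.976 = 0.0259 V.
But 0.0259 V < V_ov = 0.913 V, so the device is actually in triode.
In triode I_D = k_p[V_ov V_SD − ½ V_SD²] and I_D = (V_DD − V_SD)/R_D. Equating: 3.75 V_SD² − 7.844 V_SD + 3.15 = 0, giving V_SD = 0.542 V (the root below V_ov).
I_D = (3.15 − 0.542) / 0.976 = 2.67 mA.

I_D = 2.67 mA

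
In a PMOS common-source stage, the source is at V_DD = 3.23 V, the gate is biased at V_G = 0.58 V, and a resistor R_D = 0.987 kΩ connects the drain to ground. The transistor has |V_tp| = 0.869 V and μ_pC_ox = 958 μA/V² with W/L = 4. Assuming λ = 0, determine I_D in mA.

I_D = 2.79 mA

V_SG = V_DD − V_G = 3.23 − 0.58 = 2.65 V, so V_ov = 2.65 − 0.869 = 1.78 V.
k_p = μ_pC_ox · (W/L) = 3.832 mA/V².
Assume saturation: I_D = ½ k_p V_ov² = 0.5 × 3.832 × 1.78² = 6.08 mA, giving V_SD = V_DD − I_D R_D = 3.23 − 6.08 × 0.987 = -2.77 V.
But -2.77 V < V_ov = 1.78 V, so the device is actually in triode.
In triode I_D = k_p[V_ov V_SD − ½ V_SD²] and I_D = (V_DD − V_SD)/R_D. Equating: 1.89 V_SD² − 7.736 V_SD + 3.23 = 0, giving V_SD = 0.472 V (the root below V_ov).
I_D = (3.23 − 0.472) / 0.987 = 2.79 mA.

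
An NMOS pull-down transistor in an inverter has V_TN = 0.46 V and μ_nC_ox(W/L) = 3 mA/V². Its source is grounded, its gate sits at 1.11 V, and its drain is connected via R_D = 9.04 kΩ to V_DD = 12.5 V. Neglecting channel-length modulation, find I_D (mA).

V_GS = V_G = 1.11 V, so V_ov = 1.11 − 0.46 = 0.65 V.
Assume saturation: I_D = ½ k_n V_ov² = 0.5 × 3 × 0.65² = 0.634 mA, giving V_DS = V_DD − I_D R_D = 12.5 − 0.634 × 9.04 = 6.77 V.
V_DS = 6.77 V ≥ V_ov = 0.65 V, confirming saturation.

I_D = 0.634 mA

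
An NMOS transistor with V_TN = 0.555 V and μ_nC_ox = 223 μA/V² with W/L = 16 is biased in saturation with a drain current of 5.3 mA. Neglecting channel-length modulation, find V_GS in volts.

k_n = μ_nC_ox · (W/L) = 3.568 mA/V².
In saturation I_D = ½ k_n (V_GS − V_TN)², so V_GS − V_TN = √(2 I_D / k_n) = √(2 × 5.3 / 3.568) = 1.72 V.
V_GS = 0.555 + 1.72 = 2.28 V.

V_GS = 2.28 V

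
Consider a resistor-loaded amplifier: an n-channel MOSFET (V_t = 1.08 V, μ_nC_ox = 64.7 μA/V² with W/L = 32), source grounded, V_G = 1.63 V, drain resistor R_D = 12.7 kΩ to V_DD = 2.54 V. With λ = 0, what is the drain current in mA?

V_GS = V_G = 1.63 V, so V_ov = 1.63 − 1.08 = 0.55 V.
k_n = μ_nC_ox · (W/L) = 2.07 mA/V².
Assume saturation: I_D = ½ k_n V_ov² = 0.5 × 2.07 × 0.55² = 0.313 mA, giving V_DS = V_DD − I_D R_D = 2.54 − 0.313 × 12.7 = -1.44 V.
But -1.44 V < V_ov = 0.55 V, so the device is actually in triode.
In triode I_D = k_n[V_ov V_DS − ½ V_DS²] and I_D = (V_DD − V_DS)/R_D. Equating: 13.1 V_DS² − 15.46 V_DS + 2.54 = 0, giving V_DS = 0.197 V (the root below V_ov).
I_D = (2.54 − 0.197) / 12.7 = 0.184 mA.

I_D = 0.184 mA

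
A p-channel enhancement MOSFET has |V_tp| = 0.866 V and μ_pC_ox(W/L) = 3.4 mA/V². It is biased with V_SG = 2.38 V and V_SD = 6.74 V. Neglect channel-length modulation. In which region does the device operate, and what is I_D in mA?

Saturation; I_D = 3.90 mA

V_ov = V_SG − |V_tp| = 2.38 − 0.866 = 1.51 V.
Since V_SD = 6.74 V ≥ V_ov = 1.51 V, the device is in saturation.
I_D = ½ k_p V_ov² = 0.5 × 3.4 × 1.51² = 3.9 mA.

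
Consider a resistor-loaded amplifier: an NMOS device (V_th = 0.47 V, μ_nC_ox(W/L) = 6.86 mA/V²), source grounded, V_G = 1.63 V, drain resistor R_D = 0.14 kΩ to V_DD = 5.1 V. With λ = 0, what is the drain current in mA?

I_D = 4.62 mA

V_GS = V_G = 1.63 V, so V_ov = 1.63 − 0.47 = 1.16 V.
Assume saturation: I_D = ½ k_n V_ov² = 0.5 × 6.86 × 1.16² = 4.62 mA, giving V_DS = V_DD − I_D R_D = 5.1 − 4.62 × 0.14 = 4.45 V.
V_DS = 4.45 V ≥ V_ov = 1.16 V, confirming saturation.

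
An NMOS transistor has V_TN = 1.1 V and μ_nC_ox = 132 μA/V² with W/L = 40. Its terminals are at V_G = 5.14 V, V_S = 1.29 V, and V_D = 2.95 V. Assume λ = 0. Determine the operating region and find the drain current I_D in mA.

Triode; I_D = 16.8 mA

V_GS = V_G − V_S = 5.14 − 1.29 = 3.85 V; V_DS = V_D − V_S = 2.95 − 1.29 = 1.66 V.
k_n = μ_nC_ox · (W/L) = 5.28 mA/V².
V_ov = V_GS − V_TN = 3.85 − 1.1 = 2.75 V.
Since V_DS = 1.66 V < V_ov = 2.75 V, the device is in the triode region.
I_D = k_n [V_ov · V_DS − ½ V_DS²] = 5.28 × [2.75 × 1.66 − 0.5 × 1.66²] = 16.8 mA.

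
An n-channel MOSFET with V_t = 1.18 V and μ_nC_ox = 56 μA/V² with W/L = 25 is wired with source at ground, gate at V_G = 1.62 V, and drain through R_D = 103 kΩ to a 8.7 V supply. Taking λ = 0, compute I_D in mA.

I_D = 0.0829 mA

V_GS = V_G = 1.62 V, so V_ov = 1.62 − 1.18 = 0.44 V.
k_n = μ_nC_ox · (W/L) = 1.4 mA/V².
Assume saturation: I_D = ½ k_n V_ov² = 0.5 × 1.4 × 0.44² = 0.136 mA, giving V_DS = V_DD − I_D R_D = 8.7 − 0.136 × 103 = -5.26 V.
But -5.26 V < V_ov = 0.44 V, so the device is actually in triode.
In triode I_D = k_n[V_ov V_DS − ½ V_DS²] and I_D = (V_DD − V_DS)/R_D. Equating: 72.1 V_DS² − 64.45 V_DS + 8.7 = 0, giving V_DS = 0.166 V (the root below V_ov).
I_D = (8.7 − 0.166) / 103 = 0.0829 mA.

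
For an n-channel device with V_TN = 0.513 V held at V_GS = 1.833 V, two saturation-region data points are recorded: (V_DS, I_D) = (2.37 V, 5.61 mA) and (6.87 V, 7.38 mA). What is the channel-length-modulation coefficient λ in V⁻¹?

λ = 0.0841 V⁻¹

With V_GS fixed, I_D ∝ (1 + λ V_DS) in saturation, so I_D2/I_D1 = (1 + λ V_DS2)/(1 + λ V_DS1).
7.38/5.61 = 1.316 = (1 + 6.87 λ)/(1 + 2.37 λ).
Solving: λ (I_D1 V_DS2 − I_D2 V_DS1) = I_D2 − I_D1, so λ = (7.38 − 5.61) / (5.61 × 6.87 − 7.38 × 2.37) = 1.77 / 21.1 = 0.0841 V⁻¹.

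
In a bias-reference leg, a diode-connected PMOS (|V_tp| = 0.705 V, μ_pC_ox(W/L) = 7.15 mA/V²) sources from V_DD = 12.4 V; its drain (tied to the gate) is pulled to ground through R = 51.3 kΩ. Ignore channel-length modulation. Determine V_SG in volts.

V_SG = 0.955 V

With gate tied to drain, V_SG = V_SD ≥ V_SG − |V_tp|, so the device is in saturation.
KCL at the drain: ½ k_p (V_SG − |V_tp|)² = (V_DD − V_SG)/R.
Let x = V_SG − 0.705. Then 183 x² + x − 11.7 = 0, giving x = 0.25 V (positive root), so V_SG = 0.955 V.
I_D = (V_DD − V_SG)/R = (12.4 − 0.955) / 51.3 = 0.223 mA.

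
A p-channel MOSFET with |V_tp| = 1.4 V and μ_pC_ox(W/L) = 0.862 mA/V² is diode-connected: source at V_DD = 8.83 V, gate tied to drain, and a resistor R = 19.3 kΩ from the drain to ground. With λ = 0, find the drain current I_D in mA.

With gate tied to drain, V_SG = V_SD ≥ V_SG − |V_tp|, so the device is in saturation.
KCL at the drain: ½ k_p (V_SG − |V_tp|)² = (V_DD − V_SG)/R.
Let x = V_SG − 1.4. Then 8.32 x² + x − 7.43 = 0, giving x = 0.887 V (positive root), so V_SG = 2.29 V.
I_D = (V_DD − V_SG)/R = (8.83 − 2.29) / 19.3 = 0.339 mA.

I_D = 0.339 mA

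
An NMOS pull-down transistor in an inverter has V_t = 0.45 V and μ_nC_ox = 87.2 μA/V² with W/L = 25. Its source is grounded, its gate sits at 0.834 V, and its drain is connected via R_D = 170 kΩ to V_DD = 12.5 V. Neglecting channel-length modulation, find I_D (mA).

V_GS = V_G = 0.834 V, so V_ov = 0.834 − 0.45 = 0.384 V.
k_n = μ_nC_ox · (W/L) = 2.18 mA/V².
Assume saturation: I_D = ½ k_n V_ov² = 0.5 × 2.18 × 0.384² = 0.161 mA, giving V_DS = V_DD − I_D R_D = 12.5 − 0.161 × 170 = -14.8 V.
But -14.8 V < V_ov = 0.384 V, so the device is actually in triode.
In triode I_D = k_n[V_ov V_DS − ½ V_DS²] and I_D = (V_DD − V_DS)/R_D. Equating: 185 V_DS² − 143.3 V_DS + 12.5 = 0, giving V_DS = 0.1 V (the root below V_ov).
I_D = (12.5 − 0.1) / 170 = 0.0729 mA.

I_D = 0.0729 mA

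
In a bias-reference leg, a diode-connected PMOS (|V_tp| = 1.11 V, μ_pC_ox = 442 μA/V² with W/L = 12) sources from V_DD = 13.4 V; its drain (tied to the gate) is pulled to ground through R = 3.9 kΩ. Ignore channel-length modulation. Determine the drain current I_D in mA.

With gate tied to drain, V_SG = V_SD ≥ V_SG − |V_tp|, so the device is in saturation.
k_p = μ_pC_ox · (W/L) = 5.304 mA/V².
KCL at the drain: ½ k_p (V_SG − |V_tp|)² = (V_DD − V_SG)/R.
Let x = V_SG − 1.11. Then 10.3 x² + x − 12.29 = 0, giving x = 1.04 V (positive root), so V_SG = 2.15 V.
I_D = (V_DD − V_SG)/R = (13.4 − 2.15) / 3.9 = 2.88 mA.

I_D = 2.88 mA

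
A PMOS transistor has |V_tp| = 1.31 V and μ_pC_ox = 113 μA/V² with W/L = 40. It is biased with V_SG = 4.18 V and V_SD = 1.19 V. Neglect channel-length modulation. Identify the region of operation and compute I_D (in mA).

Triode; I_D = 12.2 mA

k_p = μ_pC_ox · (W/L) = 4.52 mA/V².
V_ov = V_SG − |V_tp| = 4.18 − 1.31 = 2.87 V.
Since V_SD = 1.19 V < V_ov = 2.87 V, the device is in the triode region.
I_D = k_p [V_ov · V_SD − ½ V_SD²] = 4.52 × [2.87 × 1.19 − 0.5 × 1.19²] = 12.2 mA.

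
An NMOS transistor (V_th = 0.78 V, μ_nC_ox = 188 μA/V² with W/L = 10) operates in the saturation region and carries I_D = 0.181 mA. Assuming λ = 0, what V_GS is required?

V_GS = 1.22 V

k_n = μ_nC_ox · (W/L) = 1.88 mA/V².
In saturation I_D = ½ k_n (V_GS − V_th)², so V_GS − V_th = √(2 I_D / k_n) = √(2 × 0.181 / 1.88) = 0.439 V.
V_GS = 0.78 + 0.439 = 1.22 V.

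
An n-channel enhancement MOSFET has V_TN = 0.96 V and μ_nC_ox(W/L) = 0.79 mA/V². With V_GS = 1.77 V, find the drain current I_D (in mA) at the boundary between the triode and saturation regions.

At the boundary V_DS = V_ov = V_GS − V_TN = 1.77 − 0.96 = 0.81 V.
I_D = ½ k_n V_ov² = 0.5 × 0.79 × 0.81² = 0.259 mA.

I_D = 0.259 mA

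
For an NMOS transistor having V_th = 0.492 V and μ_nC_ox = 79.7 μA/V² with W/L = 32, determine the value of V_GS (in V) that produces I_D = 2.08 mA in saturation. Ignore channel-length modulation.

V_GS = 1.77 V

k_n = μ_nC_ox · (W/L) = 2.55 mA/V².
In saturation I_D = ½ k_n (V_GS − V_th)², so V_GS − V_th = √(2 I_D / k_n) = √(2 × 2.08 / 2.55) = 1.28 V.
V_GS = 0.492 + 1.28 = 1.77 V.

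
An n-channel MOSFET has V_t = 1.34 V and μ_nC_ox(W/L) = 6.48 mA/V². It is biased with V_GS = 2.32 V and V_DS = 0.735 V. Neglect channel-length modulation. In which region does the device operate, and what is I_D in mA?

Triode; I_D = 2.92 mA

V_ov = V_GS − V_t = 2.32 − 1.34 = 0.98 V.
Since V_DS = 0.735 V < V_ov = 0.98 V, the device is in the triode region.
I_D = k_n [V_ov · V_DS − ½ V_DS²] = 6.48 × [0.98 × 0.735 − 0.5 × 0.735²] = 2.92 mA.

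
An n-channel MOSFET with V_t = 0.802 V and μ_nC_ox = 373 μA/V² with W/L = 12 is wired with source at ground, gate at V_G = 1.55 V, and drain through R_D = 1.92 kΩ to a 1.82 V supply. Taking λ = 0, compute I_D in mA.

I_D = 0.794 mA

V_GS = V_G = 1.55 V, so V_ov = 1.55 − 0.802 = 0.748 V.
k_n = μ_nC_ox · (W/L) = 4.476 mA/V².
Assume saturation: I_D = ½ k_n V_ov² = 0.5 × 4.476 × 0.748² = 1.25 mA, giving V_DS = V_DD − I_D R_D = 1.82 − 1.25 × 1.92 = -0.584 V.
But -0.584 V < V_ov = 0.748 V, so the device is actually in triode.
In triode I_D = k_n[V_ov V_DS − ½ V_DS²] and I_D = (V_DD − V_DS)/R_D. Equating: 4.3 V_DS² − 7.428 V_DS + 1.82 = 0, giving V_DS = 0.296 V (the root below V_ov).
I_D = (1.82 − 0.296) / 1.92 = 0.794 mA.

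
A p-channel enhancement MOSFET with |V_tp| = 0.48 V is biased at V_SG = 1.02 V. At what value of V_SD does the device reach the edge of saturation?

The boundary between triode and saturation is V_SD = V_SG − |V_tp| = V_ov.
V_ov = 1.02 − 0.48 = 0.54 V.

V_SD,sat = 0.540 V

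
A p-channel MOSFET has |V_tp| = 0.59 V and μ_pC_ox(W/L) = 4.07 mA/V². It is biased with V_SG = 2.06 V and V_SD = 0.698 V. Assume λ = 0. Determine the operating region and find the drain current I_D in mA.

V_ov = V_SG − |V_tp| = 2.06 − 0.59 = 1.47 V.
Since V_SD = 0.698 V < V_ov = 1.47 V, the device is in the triode region.
I_D = k_p [V_ov · V_SD − ½ V_SD²] = 4.07 × [1.47 × 0.698 − 0.5 × 0.698²] = 3.18 mA.

Triode; I_D = 3.18 mA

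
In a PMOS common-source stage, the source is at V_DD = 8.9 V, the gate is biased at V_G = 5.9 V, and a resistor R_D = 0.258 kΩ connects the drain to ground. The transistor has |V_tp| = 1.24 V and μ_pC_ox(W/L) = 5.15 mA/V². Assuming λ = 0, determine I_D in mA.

I_D = 7.98 mA

V_SG = V_DD − V_G = 8.9 − 5.9 = 3 V, so V_ov = 3 − 1.24 = 1.76 V.
Assume saturation: I_D = ½ k_p V_ov² = 0.5 × 5.15 × 1.76² = 7.98 mA, giving V_SD = V_DD − I_D R_D = 8.9 − 7.98 × 0.258 = 6.84 V.
V_SD = 6.84 V ≥ V_ov = 1.76 V, confirming saturation.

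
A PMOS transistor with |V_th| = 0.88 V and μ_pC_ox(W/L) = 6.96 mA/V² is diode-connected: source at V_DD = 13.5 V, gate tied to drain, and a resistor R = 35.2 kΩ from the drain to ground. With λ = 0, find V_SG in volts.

V_SG = 1.20 V

With gate tied to drain, V_SG = V_SD ≥ V_SG − |V_th|, so the device is in saturation.
KCL at the drain: ½ k_p (V_SG − |V_th|)² = (V_DD − V_SG)/R.
Let x = V_SG − 0.88. Then 122 x² + x − 12.62 = 0, giving x = 0.317 V (positive root), so V_SG = 1.2 V.
I_D = (V_DD − V_SG)/R = (13.5 − 1.2) / 35.2 = 0.35 mA.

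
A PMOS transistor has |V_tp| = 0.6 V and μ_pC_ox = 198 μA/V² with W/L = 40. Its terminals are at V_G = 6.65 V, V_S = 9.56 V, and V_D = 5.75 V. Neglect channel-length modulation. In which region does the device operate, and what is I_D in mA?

V_SG = V_S − V_G = 9.56 − 6.65 = 2.91 V; V_SD = V_S − V_D = 9.56 − 5.75 = 3.81 V.
k_p = μ_pC_ox · (W/L) = 7.92 mA/V².
V_ov = V_SG − |V_tp| = 2.91 − 0.6 = 2.31 V.
Since V_SD = 3.81 V ≥ V_ov = 2.31 V, the device is in saturation.
I_D = ½ k_p V_ov² = 0.5 × 7.92 × 2.31² = 21.1 mA.

Saturation; I_D = 21.1 mA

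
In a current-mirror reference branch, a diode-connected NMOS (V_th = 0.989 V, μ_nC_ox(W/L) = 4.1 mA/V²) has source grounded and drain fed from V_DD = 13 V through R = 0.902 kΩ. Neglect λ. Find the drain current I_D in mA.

With gate tied to drain, V_GS = V_DS ≥ V_GS − V_th, so the device is in saturation.
KCL at the drain: ½ k_n (V_GS − V_th)² = (V_DD − V_GS)/R.
Let x = V_GS − 0.989. Then 1.85 x² + x − 12.01 = 0, giving x = 2.29 V (positive root), so V_GS = 3.28 V.
I_D = (V_DD − V_GS)/R = (13 − 3.28) / 0.902 = 10.8 mA.

I_D = 10.8 mA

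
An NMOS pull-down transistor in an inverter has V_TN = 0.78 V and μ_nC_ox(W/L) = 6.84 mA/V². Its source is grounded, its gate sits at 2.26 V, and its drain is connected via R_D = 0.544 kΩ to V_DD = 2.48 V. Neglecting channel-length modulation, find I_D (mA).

V_GS = V_G = 2.26 V, so V_ov = 2.26 − 0.78 = 1.48 V.
Assume saturation: I_D = ½ k_n V_ov² = 0.5 × 6.84 × 1.48² = 7.49 mA, giving V_DS = V_DD − I_D R_D = 2.48 − 7.49 × 0.544 = -1.6 V.
But -1.6 V < V_ov = 1.48 V, so the device is actually in triode.
In triode I_D = k_n[V_ov V_DS − ½ V_DS²] and I_D = (V_DD − V_DS)/R_D. Equating: 1.86 V_DS² − 6.507 V_DS + 2.48 = 0, giving V_DS = 0.435 V (the root below V_ov).
I_D = (2.48 − 0.435) / 0.544 = 3.76 mA.

I_D = 3.76 mA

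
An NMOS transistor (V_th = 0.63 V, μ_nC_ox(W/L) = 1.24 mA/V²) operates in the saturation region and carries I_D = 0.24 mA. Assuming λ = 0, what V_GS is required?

V_GS = 1.25 V

In saturation I_D = ½ k_n (V_GS − V_th)², so V_GS − V_th = √(2 I_D / k_n) = √(2 × 0.24 / 1.24) = 0.622 V.
V_GS = 0.63 + 0.622 = 1.25 V.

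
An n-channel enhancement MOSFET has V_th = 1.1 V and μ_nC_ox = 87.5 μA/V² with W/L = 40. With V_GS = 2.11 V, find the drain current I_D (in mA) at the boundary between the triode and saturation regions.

I_D = 1.79 mA

At the boundary V_DS = V_ov = V_GS − V_th = 2.11 − 1.1 = 1.01 V.
k_n = μ_nC_ox · (W/L) = 3.5 mA/V².
I_D = ½ k_n V_ov² = 0.5 × 3.5 × 1.01² = 1.79 mA.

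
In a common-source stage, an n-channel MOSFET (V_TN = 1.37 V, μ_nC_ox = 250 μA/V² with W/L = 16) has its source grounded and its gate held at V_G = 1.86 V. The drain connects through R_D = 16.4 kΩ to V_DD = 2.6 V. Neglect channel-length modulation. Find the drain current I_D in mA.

V_GS = V_G = 1.86 V, so V_ov = 1.86 − 1.37 = 0.49 V.
k_n = μ_nC_ox · (W/L) = 4 mA/V².
Assume saturation: I_D = ½ k_n V_ov² = 0.5 × 4 × 0.49² = 0.48 mA, giving V_DS = V_DD − I_D R_D = 2.6 − 0.48 × 16.4 = -5.28 V.
But -5.28 V < V_ov = 0.49 V, so the device is actually in triode.
In triode I_D = k_n[V_ov V_DS − ½ V_DS²] and I_D = (V_DD − V_DS)/R_D. Equating: 32.8 V_DS² − 33.14 V_DS + 2.6 = 0, giving V_DS = 0.0857 V (the root below V_ov).
I_D = (2.6 − 0.0857) / 16.4 = 0.153 mA.

I_D = 0.153 mA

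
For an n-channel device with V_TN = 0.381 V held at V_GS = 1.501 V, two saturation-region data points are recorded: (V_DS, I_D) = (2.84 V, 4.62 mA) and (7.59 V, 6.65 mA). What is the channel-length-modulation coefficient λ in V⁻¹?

λ = 0.125 V⁻¹

With V_GS fixed, I_D ∝ (1 + λ V_DS) in saturation, so I_D2/I_D1 = (1 + λ V_DS2)/(1 + λ V_DS1).
6.65/4.62 = 1.439 = (1 + 7.59 λ)/(1 + 2.84 λ).
Solving: λ (I_D1 V_DS2 − I_D2 V_DS1) = I_D2 − I_D1, so λ = (6.65 − 4.62) / (4.62 × 7.59 − 6.65 × 2.84) = 2.03 / 16.2 = 0.125 V⁻¹.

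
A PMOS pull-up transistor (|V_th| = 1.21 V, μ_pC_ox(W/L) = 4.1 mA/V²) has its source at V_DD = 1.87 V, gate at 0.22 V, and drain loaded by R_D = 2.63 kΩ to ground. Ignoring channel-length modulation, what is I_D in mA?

I_D = 0.397 mA

V_SG = V_DD − V_G = 1.87 − 0.22 = 1.65 V, so V_ov = 1.65 − 1.21 = 0.44 V.
Assume saturation: I_D = ½ k_p V_ov² = 0.5 × 4.1 × 0.44² = 0.397 mA, giving V_SD = V_DD − I_D R_D = 1.87 − 0.397 × 2.63 = 0.826 V.
V_SD = 0.826 V ≥ V_ov = 0.44 V, confirming saturation.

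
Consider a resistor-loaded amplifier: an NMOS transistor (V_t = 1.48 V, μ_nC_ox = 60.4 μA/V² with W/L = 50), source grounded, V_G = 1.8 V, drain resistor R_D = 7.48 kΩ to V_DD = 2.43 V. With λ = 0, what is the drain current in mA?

I_D = 0.155 mA

V_GS = V_G = 1.8 V, so V_ov = 1.8 − 1.48 = 0.32 V.
k_n = μ_nC_ox · (W/L) = 3.02 mA/V².
Assume saturation: I_D = ½ k_n V_ov² = 0.5 × 3.02 × 0.32² = 0.155 mA, giving V_DS = V_DD − I_D R_D = 2.43 − 0.155 × 7.48 = 1.27 V.
V_DS = 1.27 V ≥ V_ov = 0.32 V, confirming saturation.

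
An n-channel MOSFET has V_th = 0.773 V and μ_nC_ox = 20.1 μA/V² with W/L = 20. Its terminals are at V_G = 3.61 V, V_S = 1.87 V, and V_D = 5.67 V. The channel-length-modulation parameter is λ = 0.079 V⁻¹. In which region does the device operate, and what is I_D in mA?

V_GS = V_G − V_S = 3.61 − 1.87 = 1.74 V; V_DS = V_D − V_S = 5.67 − 1.87 = 3.8 V.
k_n = μ_nC_ox · (W/L) = 0.402 mA/V².
V_ov = V_GS − V_th = 1.74 − 0.773 = 0.967 V.
Since V_DS = 3.8 V ≥ V_ov = 0.967 V, the device is in saturation.
I_D = ½ k_n V_ov² (1 + λ V_DS) = 0.5 × 0.402 × 0.967² × (1 + 0.079 × 3.8) = 0.244 mA.

Saturation; I_D = 0.244 mA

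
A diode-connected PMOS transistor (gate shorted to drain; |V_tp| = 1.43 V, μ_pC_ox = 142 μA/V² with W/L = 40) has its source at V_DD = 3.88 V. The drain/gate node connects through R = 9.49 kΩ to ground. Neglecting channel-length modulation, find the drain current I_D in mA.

I_D = 0.228 mA

With gate tied to drain, V_SG = V_SD ≥ V_SG − |V_tp|, so the device is in saturation.
k_p = μ_pC_ox · (W/L) = 5.68 mA/V².
KCL at the drain: ½ k_p (V_SG − |V_tp|)² = (V_DD − V_SG)/R.
Let x = V_SG − 1.43. Then 27 x² + x − 2.45 = 0, giving x = 0.284 V (positive root), so V_SG = 1.71 V.
I_D = (V_DD − V_SG)/R = (3.88 − 1.71) / 9.49 = 0.228 mA.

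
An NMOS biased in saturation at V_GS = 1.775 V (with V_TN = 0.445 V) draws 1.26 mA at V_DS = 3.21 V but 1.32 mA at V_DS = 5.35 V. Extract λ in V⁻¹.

With V_GS fixed, I_D ∝ (1 + λ V_DS) in saturation, so I_D2/I_D1 = (1 + λ V_DS2)/(1 + λ V_DS1).
1.32/1.26 = 1.048 = (1 + 5.35 λ)/(1 + 3.21 λ).
Solving: λ (I_D1 V_DS2 − I_D2 V_DS1) = I_D2 − I_D1, so λ = (1.32 − 1.26) / (1.26 × 5.35 − 1.32 × 3.21) = 0.06 / 2.5 = 0.024 V⁻¹.

λ = 0.0240 V⁻¹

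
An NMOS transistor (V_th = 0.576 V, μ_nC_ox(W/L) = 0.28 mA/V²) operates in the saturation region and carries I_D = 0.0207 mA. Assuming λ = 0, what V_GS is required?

V_GS = 0.961 V

In saturation I_D = ½ k_n (V_GS − V_th)², so V_GS − V_th = √(2 I_D / k_n) = √(2 × 0.0207 / 0.28) = 0.385 V.
V_GS = 0.576 + 0.385 = 0.961 V.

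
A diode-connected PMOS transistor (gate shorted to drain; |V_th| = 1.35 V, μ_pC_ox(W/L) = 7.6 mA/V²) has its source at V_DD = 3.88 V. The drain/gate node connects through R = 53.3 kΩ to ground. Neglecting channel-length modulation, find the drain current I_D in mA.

I_D = 0.0454 mA

With gate tied to drain, V_SG = V_SD ≥ V_SG − |V_th|, so the device is in saturation.
KCL at the drain: ½ k_p (V_SG − |V_th|)² = (V_DD − V_SG)/R.
Let x = V_SG − 1.35. Then 203 x² + x − 2.53 = 0, giving x = 0.109 V (positive root), so V_SG = 1.46 V.
I_D = (V_DD − V_SG)/R = (3.88 − 1.46) / 53.3 = 0.0454 mA.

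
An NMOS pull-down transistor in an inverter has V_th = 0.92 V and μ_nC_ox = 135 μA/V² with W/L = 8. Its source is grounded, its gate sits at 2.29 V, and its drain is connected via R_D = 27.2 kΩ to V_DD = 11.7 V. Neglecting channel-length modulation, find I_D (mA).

I_D = 0.418 mA

V_GS = V_G = 2.29 V, so V_ov = 2.29 − 0.92 = 1.37 V.
k_n = μ_nC_ox · (W/L) = 1.08 mA/V².
Assume saturation: I_D = ½ k_n V_ov² = 0.5 × 1.08 × 1.37² = 1.01 mA, giving V_DS = V_DD − I_D R_D = 11.7 − 1.01 × 27.2 = -15.9 V.
But -15.9 V < V_ov = 1.37 V, so the device is actually in triode.
In triode I_D = k_n[V_ov V_DS − ½ V_DS²] and I_D = (V_DD − V_DS)/R_D. Equating: 14.7 V_DS² − 41.25 V_DS + 11.7 = 0, giving V_DS = 0.32 V (the root below V_ov).
I_D = (11.7 − 0.32) / 27.2 = 0.418 mA.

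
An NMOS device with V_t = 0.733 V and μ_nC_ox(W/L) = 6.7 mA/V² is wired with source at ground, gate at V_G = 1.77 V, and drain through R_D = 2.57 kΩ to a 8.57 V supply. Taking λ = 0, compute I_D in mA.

I_D = 3.08 mA

V_GS = V_G = 1.77 V, so V_ov = 1.77 − 0.733 = 1.04 V.
Assume saturation: I_D = ½ k_n V_ov² = 0.5 × 6.7 × 1.04² = 3.6 mA, giving V_DS = V_DD − I_D R_D = 8.57 − 3.6 × 2.57 = -0.688 V.
But -0.688 V < V_ov = 1.04 V, so the device is actually in triode.
In triode I_D = k_n[V_ov V_DS − ½ V_DS²] and I_D = (V_DD − V_DS)/R_D. Equating: 8.61 V_DS² − 18.86 V_DS + 8.57 = 0, giving V_DS = 0.644 V (the root below V_ov).
I_D = (8.57 − 0.644) / 2.57 = 3.08 mA.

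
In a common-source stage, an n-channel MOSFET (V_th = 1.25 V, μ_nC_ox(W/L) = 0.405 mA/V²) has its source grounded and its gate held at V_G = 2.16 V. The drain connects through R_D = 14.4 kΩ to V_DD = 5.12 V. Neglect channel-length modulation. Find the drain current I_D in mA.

V_GS = V_G = 2.16 V, so V_ov = 2.16 − 1.25 = 0.91 V.
Assume saturation: I_D = ½ k_n V_ov² = 0.5 × 0.405 × 0.91² = 0.168 mA, giving V_DS = V_DD − I_D R_D = 5.12 − 0.168 × 14.4 = 2.71 V.
V_DS = 2.71 V ≥ V_ov = 0.91 V, confirming saturation.

I_D = 0.168 mA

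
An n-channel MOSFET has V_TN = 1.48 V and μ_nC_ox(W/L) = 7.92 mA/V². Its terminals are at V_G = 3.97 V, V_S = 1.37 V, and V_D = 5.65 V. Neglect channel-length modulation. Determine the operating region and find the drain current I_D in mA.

V_GS = V_G − V_S = 3.97 − 1.37 = 2.6 V; V_DS = V_D − V_S = 5.65 − 1.37 = 4.28 V.
V_ov = V_GS − V_TN = 2.6 − 1.48 = 1.12 V.
Since V_DS = 4.28 V ≥ V_ov = 1.12 V, the device is in saturation.
I_D = ½ k_n V_ov² = 0.5 × 7.92 × 1.12² = 4.97 mA.

Saturation; I_D = 4.97 mA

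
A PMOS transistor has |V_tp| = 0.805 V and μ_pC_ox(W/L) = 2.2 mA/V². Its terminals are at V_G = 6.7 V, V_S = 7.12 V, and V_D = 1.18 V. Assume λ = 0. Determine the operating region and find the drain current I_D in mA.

V_SG = V_S − V_G = 7.12 − 6.7 = 0.42 V; V_SD = V_S − V_D = 7.12 − 1.18 = 5.94 V.
V_SG = 0.42 V < |V_tp| = 0.805 V, so the transistor is in cutoff.

Cutoff; I_D = 0 mA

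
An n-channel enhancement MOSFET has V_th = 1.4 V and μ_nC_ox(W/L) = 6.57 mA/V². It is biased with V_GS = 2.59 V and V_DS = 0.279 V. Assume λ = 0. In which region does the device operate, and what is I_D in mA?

V_ov = V_GS − V_th = 2.59 − 1.4 = 1.19 V.
Since V_DS = 0.279 V < V_ov = 1.19 V, the device is in the triode region.
I_D = k_n [V_ov · V_DS − ½ V_DS²] = 6.57 × [1.19 × 0.279 − 0.5 × 0.279²] = 1.93 mA.

Triode; I_D = 1.93 mA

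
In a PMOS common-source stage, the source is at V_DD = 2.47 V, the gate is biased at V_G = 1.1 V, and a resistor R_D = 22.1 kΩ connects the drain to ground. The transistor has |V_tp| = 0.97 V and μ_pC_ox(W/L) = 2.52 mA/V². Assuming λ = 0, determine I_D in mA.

I_D = 0.106 mA

V_SG = V_DD − V_G = 2.47 − 1.1 = 1.37 V, so V_ov = 1.37 − 0.97 = 0.4 V.
Assume saturation: I_D = ½ k_p V_ov² = 0.5 × 2.52 × 0.4² = 0.202 mA, giving V_SD = V_DD − I_D R_D = 2.47 − 0.202 × 22.1 = -1.99 V.
But -1.99 V < V_ov = 0.4 V, so the device is actually in triode.
In triode I_D = k_p[V_ov V_SD − ½ V_SD²] and I_D = (V_DD − V_SD)/R_D. Equating: 27.8 V_SD² − 23.28 V_SD + 2.47 = 0, giving V_SD = 0.125 V (the root below V_ov).
I_D = (2.47 − 0.125) / 22.1 = 0.106 mA.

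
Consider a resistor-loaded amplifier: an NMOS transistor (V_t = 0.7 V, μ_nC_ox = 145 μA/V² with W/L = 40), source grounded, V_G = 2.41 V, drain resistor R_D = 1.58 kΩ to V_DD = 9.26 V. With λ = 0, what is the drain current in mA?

V_GS = V_G = 2.41 V, so V_ov = 2.41 − 0.7 = 1.71 V.
k_n = μ_nC_ox · (W/L) = 5.8 mA/V².
Assume saturation: I_D = ½ k_n V_ov² = 0.5 × 5.8 × 1.71² = 8.48 mA, giving V_DS = V_DD − I_D R_D = 9.26 − 8.48 × 1.58 = -4.14 V.
But -4.14 V < V_ov = 1.71 V, so the device is actually in triode.
In triode I_D = k_n[V_ov V_DS − ½ V_DS²] and I_D = (V_DD − V_DS)/R_D. Equating: 4.58 V_DS² − 16.67 V_DS + 9.26 = 0, giving V_DS = 0.684 V (the root below V_ov).
I_D = (9.26 − 0.684) / 1.58 = 5.43 mA.

I_D = 5.43 mA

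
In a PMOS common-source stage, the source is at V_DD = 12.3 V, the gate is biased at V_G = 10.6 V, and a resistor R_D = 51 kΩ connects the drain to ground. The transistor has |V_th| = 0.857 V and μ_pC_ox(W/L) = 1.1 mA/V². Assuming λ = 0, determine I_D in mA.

I_D = 0.235 mA

V_SG = V_DD − V_G = 12.3 − 10.6 = 1.7 V, so V_ov = 1.7 − 0.857 = 0.843 V.
Assume saturation: I_D = ½ k_p V_ov² = 0.5 × 1.1 × 0.843² = 0.391 mA, giving V_SD = V_DD − I_D R_D = 12.3 − 0.391 × 51 = -7.63 V.
But -7.63 V < V_ov = 0.843 V, so the device is actually in triode.
In triode I_D = k_p[V_ov V_SD − ½ V_SD²] and I_D = (V_DD − V_SD)/R_D. Equating: 28.1 V_SD² − 48.29 V_SD + 12.3 = 0, giving V_SD = 0.311 V (the root below V_ov).
I_D = (12.3 − 0.311) / 51 = 0.235 mA.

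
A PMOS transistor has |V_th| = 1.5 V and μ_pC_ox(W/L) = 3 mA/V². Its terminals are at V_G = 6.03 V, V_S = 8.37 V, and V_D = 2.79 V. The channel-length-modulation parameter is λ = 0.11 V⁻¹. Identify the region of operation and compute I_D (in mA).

V_SG = V_S − V_G = 8.37 − 6.03 = 2.34 V; V_SD = V_S − V_D = 8.37 − 2.79 = 5.58 V.
V_ov = V_SG − |V_th| = 2.34 − 1.5 = 0.84 V.
Since V_SD = 5.58 V ≥ V_ov = 0.84 V, the device is in saturation.
I_D = ½ k_p V_ov² (1 + λ V_SD) = 0.5 × 3 × 0.84² × (1 + 0.11 × 5.58) = 1.71 mA.

Saturation; I_D = 1.71 mA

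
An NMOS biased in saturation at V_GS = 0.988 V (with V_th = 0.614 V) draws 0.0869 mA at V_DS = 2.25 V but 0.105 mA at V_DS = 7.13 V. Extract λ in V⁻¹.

With V_GS fixed, I_D ∝ (1 + λ V_DS) in saturation, so I_D2/I_D1 = (1 + λ V_DS2)/(1 + λ V_DS1).
0.105/0.0869 = 1.208 = (1 + 7.13 λ)/(1 + 2.25 λ).
Solving: λ (I_D1 V_DS2 − I_D2 V_DS1) = I_D2 − I_D1, so λ = (0.105 − 0.0869) / (0.0869 × 7.13 − 0.105 × 2.25) = 0.0181 / 0.383 = 0.0472 V⁻¹.

λ = 0.0472 V⁻¹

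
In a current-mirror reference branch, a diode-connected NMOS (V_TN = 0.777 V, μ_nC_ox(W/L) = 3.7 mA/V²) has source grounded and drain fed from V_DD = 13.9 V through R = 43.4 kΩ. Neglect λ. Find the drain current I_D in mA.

I_D = 0.293 mA

With gate tied to drain, V_GS = V_DS ≥ V_GS − V_TN, so the device is in saturation.
KCL at the drain: ½ k_n (V_GS − V_TN)² = (V_DD − V_GS)/R.
Let x = V_GS − 0.777. Then 80.3 x² + x − 13.12 = 0, giving x = 0.398 V (positive root), so V_GS = 1.18 V.
I_D = (V_DD − V_GS)/R = (13.9 − 1.18) / 43.4 = 0.293 mA.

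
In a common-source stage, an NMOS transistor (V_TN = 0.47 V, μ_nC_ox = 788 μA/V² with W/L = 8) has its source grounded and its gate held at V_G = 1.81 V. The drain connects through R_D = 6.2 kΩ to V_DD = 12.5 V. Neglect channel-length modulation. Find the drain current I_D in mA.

V_GS = V_G = 1.81 V, so V_ov = 1.81 − 0.47 = 1.34 V.
k_n = μ_nC_ox · (W/L) = 6.304 mA/V².
Assume saturation: I_D = ½ k_n V_ov² = 0.5 × 6.304 × 1.34² = 5.66 mA, giving V_DS = V_DD − I_D R_D = 12.5 − 5.66 × 6.2 = -22.6 V.
But -22.6 V < V_ov = 1.34 V, so the device is actually in triode.
In triode I_D = k_n[V_ov V_DS − ½ V_DS²] and I_D = (V_DD − V_DS)/R_D. Equating: 19.5 V_DS² − 53.37 V_DS + 12.5 = 0, giving V_DS = 0.259 V (the root below V_ov).
I_D = (12.5 − 0.259) / 6.2 = 1.97 mA.

I_D = 1.97 mA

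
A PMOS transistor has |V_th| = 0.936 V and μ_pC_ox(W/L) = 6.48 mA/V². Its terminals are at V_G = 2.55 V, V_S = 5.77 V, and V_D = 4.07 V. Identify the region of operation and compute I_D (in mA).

Triode; I_D = 15.8 mA

V_SG = V_S − V_G = 5.77 − 2.55 = 3.22 V; V_SD = V_S − V_D = 5.77 − 4.07 = 1.7 V.
V_ov = V_SG − |V_th| = 3.22 − 0.936 = 2.28 V.
Since V_SD = 1.7 V < V_ov = 2.28 V, the device is in the triode region.
I_D = k_p [V_ov · V_SD − ½ V_SD²] = 6.48 × [2.28 × 1.7 − 0.5 × 1.7²] = 15.8 mA.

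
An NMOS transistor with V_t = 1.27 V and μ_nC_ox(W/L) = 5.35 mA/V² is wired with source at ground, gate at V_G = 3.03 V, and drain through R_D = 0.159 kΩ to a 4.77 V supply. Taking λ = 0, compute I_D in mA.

I_D = 8.29 mA

V_GS = V_G = 3.03 V, so V_ov = 3.03 − 1.27 = 1.76 V.
Assume saturation: I_D = ½ k_n V_ov² = 0.5 × 5.35 × 1.76² = 8.29 mA, giving V_DS = V_DD − I_D R_D = 4.77 − 8.29 × 0.159 = 3.45 V.
V_DS = 3.45 V ≥ V_ov = 1.76 V, confirming saturation.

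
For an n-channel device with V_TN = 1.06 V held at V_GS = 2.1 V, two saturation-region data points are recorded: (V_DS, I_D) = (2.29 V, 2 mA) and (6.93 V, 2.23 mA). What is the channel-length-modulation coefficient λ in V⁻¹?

λ = 0.0263 V⁻¹

With V_GS fixed, I_D ∝ (1 + λ V_DS) in saturation, so I_D2/I_D1 = (1 + λ V_DS2)/(1 + λ V_DS1).
2.23/2 = 1.115 = (1 + 6.93 λ)/(1 + 2.29 λ).
Solving: λ (I_D1 V_DS2 − I_D2 V_DS1) = I_D2 − I_D1, so λ = (2.23 − 2) / (2 × 6.93 − 2.23 × 2.29) = 0.23 / 8.75 = 0.0263 V⁻¹.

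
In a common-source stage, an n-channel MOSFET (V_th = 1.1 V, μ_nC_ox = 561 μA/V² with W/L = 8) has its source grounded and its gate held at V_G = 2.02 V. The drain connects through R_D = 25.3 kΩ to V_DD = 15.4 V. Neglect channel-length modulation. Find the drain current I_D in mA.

I_D = 0.602 mA

V_GS = V_G = 2.02 V, so V_ov = 2.02 − 1.1 = 0.92 V.
k_n = μ_nC_ox · (W/L) = 4.488 mA/V².
Assume saturation: I_D = ½ k_n V_ov² = 0.5 × 4.488 × 0.92² = 1.9 mA, giving V_DS = V_DD − I_D R_D = 15.4 − 1.9 × 25.3 = -32.7 V.
But -32.7 V < V_ov = 0.92 V, so the device is actually in triode.
In triode I_D = k_n[V_ov V_DS − ½ V_DS²] and I_D = (V_DD − V_DS)/R_D. Equating: 56.8 V_DS² − 105.5 V_DS + 15.4 = 0, giving V_DS = 0.16 V (the root below V_ov).
I_D = (15.4 − 0.16) / 25.3 = 0.602 mA.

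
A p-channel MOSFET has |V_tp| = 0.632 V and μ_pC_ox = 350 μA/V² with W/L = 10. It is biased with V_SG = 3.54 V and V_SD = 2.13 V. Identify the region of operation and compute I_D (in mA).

k_p = μ_pC_ox · (W/L) = 3.5 mA/V².
V_ov = V_SG − |V_tp| = 3.54 − 0.632 = 2.91 V.
Since V_SD = 2.13 V < V_ov = 2.91 V, the device is in the triode region.
I_D = k_p [V_ov · V_SD − ½ V_SD²] = 3.5 × [2.91 × 2.13 − 0.5 × 2.13²] = 13.7 mA.

Triode; I_D = 13.7 mA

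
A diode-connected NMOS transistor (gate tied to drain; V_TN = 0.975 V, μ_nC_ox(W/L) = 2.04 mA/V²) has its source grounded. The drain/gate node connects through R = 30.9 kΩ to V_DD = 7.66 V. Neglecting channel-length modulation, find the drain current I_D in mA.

I_D = 0.202 mA

With gate tied to drain, V_GS = V_DS ≥ V_GS − V_TN, so the device is in saturation.
KCL at the drain: ½ k_n (V_GS − V_TN)² = (V_DD − V_GS)/R.
Let x = V_GS − 0.975. Then 31.5 x² + x − 6.685 = 0, giving x = 0.445 V (positive root), so V_GS = 1.42 V.
I_D = (V_DD − V_GS)/R = (7.66 − 1.42) / 30.9 = 0.202 mA.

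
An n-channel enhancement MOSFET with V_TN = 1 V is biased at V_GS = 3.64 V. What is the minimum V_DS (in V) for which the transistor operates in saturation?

The boundary between triode and saturation is V_DS = V_GS − V_TN = V_ov.
V_ov = 3.64 − 1 = 2.64 V.

V_DS,sat = 2.64 V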